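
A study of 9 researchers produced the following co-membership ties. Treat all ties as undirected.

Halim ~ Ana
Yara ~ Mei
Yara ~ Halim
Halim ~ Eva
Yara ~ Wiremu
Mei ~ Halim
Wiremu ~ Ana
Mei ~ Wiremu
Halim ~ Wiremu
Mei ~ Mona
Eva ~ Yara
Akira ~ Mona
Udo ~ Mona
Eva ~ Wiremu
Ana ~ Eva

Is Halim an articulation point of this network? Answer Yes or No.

No

Even without Halim, every remaining node can still reach every other (the residual graph is connected), so Halim is not a cut vertex.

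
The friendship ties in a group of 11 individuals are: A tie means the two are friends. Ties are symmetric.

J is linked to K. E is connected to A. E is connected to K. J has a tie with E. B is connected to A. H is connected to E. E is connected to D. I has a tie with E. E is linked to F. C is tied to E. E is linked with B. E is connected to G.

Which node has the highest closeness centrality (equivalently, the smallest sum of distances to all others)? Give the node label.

E

Farness (sum of distances to all others) for each node — A:18, B:18, C:19, D:19, E:10, F:19, G:19, H:19, I:19, J:18, K:18.
The smallest farness is 10, for E, so E has the highest closeness.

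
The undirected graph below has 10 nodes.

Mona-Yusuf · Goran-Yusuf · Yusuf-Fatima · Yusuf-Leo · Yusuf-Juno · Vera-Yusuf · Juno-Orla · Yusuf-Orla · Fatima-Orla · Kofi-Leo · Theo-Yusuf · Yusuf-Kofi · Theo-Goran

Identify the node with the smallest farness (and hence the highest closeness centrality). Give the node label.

Yusuf

Farness (sum of distances to all others) for each node — Fatima:16, Goran:16, Juno:16, Kofi:16, Leo:16, Mona:17, Orla:15, Theo:16, Vera:17, Yusuf:9.
The smallest farness is 9, for Yusuf, so Yusuf has the highest closeness.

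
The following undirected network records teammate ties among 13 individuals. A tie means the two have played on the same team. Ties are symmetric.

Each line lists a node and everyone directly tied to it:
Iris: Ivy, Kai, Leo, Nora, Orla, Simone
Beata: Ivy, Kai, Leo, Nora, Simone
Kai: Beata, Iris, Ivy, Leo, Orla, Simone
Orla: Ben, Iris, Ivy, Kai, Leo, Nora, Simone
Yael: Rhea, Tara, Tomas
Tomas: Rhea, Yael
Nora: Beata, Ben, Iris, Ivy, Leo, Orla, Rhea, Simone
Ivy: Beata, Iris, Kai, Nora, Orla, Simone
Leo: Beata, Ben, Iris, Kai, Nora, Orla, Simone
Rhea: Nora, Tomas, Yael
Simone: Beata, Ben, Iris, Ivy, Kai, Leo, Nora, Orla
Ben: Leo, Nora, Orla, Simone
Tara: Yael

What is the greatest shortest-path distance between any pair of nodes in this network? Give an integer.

5

Eccentricity of each node (its greatest distance to any other): Beata:4, Ben:4, Iris:4, Ivy:4, Kai:5, Leo:4, Nora:3, Orla:4, Rhea:3, Simone:4, Tara:5, Tomas:4, Yael:4.
The maximum eccentricity is 5, realized for instance by the pair Tara–Kai via Tara – Yael – Rhea – Nora – Leo – Kai. So the diameter is 5.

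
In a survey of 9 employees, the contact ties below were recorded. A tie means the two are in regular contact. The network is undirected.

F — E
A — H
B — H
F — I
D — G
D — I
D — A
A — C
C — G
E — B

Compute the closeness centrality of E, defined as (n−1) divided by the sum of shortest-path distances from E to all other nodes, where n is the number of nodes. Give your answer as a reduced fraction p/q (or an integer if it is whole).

2/5

Distances from E: A:3, B:1, C:4, D:3, F:1, G:4, H:2, I:2. Sum = 20.
n = 9, so closeness = 8/20 = 2/5.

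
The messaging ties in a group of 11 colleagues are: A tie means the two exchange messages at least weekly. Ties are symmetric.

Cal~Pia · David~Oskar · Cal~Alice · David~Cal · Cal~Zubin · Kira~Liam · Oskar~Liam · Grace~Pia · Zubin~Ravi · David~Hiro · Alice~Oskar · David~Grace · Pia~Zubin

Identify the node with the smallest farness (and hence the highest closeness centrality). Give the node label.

Farness (sum of distances to all others) for each node — Alice:22, Cal:19, David:18, Grace:23, Hiro:27, Kira:37, Liam:28, Oskar:21, Pia:24, Ravi:33, Zubin:24.
The smallest farness is 18, for David, so David has the highest closeness.

David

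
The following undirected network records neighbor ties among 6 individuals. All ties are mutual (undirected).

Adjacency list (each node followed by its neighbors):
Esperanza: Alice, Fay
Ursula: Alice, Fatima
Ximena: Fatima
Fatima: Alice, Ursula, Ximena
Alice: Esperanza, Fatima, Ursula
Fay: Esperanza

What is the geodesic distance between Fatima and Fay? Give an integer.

One shortest route is Fatima – Alice – Esperanza – Fay, which uses 3 edges, and at distance 2 from Fatima we only reach {Esperanza}, which does not include Fay. So d(Fatima,Fay) = 3.

3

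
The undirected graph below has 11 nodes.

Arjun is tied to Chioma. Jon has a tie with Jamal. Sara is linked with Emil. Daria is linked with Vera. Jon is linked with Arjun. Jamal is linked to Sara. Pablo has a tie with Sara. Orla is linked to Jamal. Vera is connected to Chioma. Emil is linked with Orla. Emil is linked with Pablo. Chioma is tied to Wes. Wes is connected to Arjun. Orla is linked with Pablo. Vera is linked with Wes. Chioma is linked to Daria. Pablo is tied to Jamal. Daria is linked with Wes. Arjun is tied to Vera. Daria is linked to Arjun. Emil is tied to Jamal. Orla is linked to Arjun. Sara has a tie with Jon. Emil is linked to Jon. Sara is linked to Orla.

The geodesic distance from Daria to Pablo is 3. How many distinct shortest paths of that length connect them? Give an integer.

1

The shortest distance is 3, and the only length-3 path is Daria–Arjun–Orla–Pablo. So there is exactly 1 shortest path.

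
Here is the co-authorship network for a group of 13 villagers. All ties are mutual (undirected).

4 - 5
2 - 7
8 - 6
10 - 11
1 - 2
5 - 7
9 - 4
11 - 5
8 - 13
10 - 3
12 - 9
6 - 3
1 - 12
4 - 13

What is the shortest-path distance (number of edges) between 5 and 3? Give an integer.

One shortest route is 5 – 11 – 10 – 3, which uses 3 edges, and at distance 2 from 5 we only reach {2, 9, 10, 13}, which does not include 3. So d(5,3) = 3.

3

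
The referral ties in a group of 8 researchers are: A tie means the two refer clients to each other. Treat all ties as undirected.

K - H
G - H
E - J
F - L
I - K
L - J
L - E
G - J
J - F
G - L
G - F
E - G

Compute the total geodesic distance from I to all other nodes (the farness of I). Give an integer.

Distances from I: E:4, F:4, G:3, H:2, J:4, K:1, L:4.
Sum = 4 + 4 + 3 + 2 + 4 + 1 + 4 = 22.

22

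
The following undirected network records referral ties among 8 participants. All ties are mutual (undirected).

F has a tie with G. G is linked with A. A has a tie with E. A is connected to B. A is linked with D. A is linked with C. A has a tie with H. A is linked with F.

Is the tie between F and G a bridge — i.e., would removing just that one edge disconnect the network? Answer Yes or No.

No

Even without that edge, F still reaches G via F – A – G, so the network stays connected. Not a bridge.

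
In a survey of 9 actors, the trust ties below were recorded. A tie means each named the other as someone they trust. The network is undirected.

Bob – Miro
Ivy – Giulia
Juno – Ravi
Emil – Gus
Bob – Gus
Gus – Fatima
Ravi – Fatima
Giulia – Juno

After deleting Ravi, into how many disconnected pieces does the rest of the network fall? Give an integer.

Without Ravi, the remaining ties split the others into: {Bob, Emil, Fatima, Gus, Miro}; {Giulia, Ivy, Juno}.
That's 2 separate components.

2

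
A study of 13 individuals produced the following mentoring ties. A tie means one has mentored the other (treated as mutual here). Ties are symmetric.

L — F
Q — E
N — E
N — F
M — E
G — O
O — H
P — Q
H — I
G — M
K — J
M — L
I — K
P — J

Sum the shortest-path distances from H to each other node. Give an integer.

39

Distances from H: E:4, F:5, G:2, I:1, J:3, K:2, L:4, M:3, N:5, O:1, P:4, Q:5.
Sum = 4 + 5 + 2 + 1 + 3 + 2 + 4 + 3 + 5 + 1 + 4 + 5 = 39.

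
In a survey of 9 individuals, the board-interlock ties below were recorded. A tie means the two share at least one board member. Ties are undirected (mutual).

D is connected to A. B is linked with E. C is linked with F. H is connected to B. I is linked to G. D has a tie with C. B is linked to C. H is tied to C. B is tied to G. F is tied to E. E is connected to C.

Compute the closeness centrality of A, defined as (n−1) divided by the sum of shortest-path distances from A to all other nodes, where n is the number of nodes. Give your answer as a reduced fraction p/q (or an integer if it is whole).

1/3

Distances from A: B:3, C:2, D:1, E:3, F:3, G:4, H:3, I:5. Sum = 24.
n = 9, so closeness = 8/24 = 1/3.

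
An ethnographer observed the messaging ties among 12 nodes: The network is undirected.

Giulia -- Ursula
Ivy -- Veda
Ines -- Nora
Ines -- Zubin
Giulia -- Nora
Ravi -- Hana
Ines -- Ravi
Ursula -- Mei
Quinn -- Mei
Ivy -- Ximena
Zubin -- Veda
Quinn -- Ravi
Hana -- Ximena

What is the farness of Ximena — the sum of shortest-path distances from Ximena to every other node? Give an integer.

Distances from Ximena: Giulia:5, Hana:1, Ines:3, Ivy:1, Mei:4, Nora:4, Quinn:3, Ravi:2, Ursula:5, Veda:2, Zubin:3.
Sum = 5 + 1 + 3 + 1 + 4 + 4 + 3 + 2 + 5 + 2 + 3 = 33.

33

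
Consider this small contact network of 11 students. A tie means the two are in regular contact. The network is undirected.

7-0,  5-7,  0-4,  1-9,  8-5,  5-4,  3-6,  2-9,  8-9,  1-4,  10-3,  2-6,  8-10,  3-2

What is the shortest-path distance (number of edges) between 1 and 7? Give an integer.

One shortest route is 1 – 4 – 0 – 7, which uses 3 edges, and at distance 2 from 1 we only reach {0, 2, 5, 8}, which does not include 7. So d(1,7) = 3.

3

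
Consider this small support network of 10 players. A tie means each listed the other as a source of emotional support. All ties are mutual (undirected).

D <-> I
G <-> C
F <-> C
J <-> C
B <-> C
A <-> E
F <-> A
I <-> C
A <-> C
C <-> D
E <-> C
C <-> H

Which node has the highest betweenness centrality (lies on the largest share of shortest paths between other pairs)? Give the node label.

Unnormalized betweenness of each node: A:1/2, B:0, C:65/2, D:0, E:0, F:0, G:0, H:0, I:0, J:0.
C has the largest value, 65/2, making it the main broker — the node through which the most shortest paths run.

C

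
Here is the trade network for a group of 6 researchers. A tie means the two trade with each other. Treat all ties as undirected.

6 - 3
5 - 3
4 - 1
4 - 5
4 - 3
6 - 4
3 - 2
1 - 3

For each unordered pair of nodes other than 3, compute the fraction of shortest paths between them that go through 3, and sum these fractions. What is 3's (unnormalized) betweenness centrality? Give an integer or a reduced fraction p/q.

11/2

Pairs whose geodesics pass through 3 — 5–6: 1/2; 5–1: 1/2; 5–2: 1; 6–1: 1/2; 6–2: 1; 4–2: 1; 1–2: 1.
All other pairs contribute 0.
Summing the contributions gives betweenness(3) = 11/2.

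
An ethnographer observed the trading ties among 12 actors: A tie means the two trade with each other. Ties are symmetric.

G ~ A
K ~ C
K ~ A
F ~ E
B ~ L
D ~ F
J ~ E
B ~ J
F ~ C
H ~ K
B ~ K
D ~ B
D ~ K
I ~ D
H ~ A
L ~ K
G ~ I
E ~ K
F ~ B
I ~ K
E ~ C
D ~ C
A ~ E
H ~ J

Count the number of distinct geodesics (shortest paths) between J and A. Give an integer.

2

The shortest distance is 2. The length-2 paths are: J–H–A; J–E–A.
That gives 2 distinct shortest paths.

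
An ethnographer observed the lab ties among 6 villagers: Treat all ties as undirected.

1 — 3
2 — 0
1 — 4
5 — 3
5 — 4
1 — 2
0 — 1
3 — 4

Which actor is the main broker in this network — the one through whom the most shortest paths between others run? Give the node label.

1

Unnormalized betweenness of each node: 0:0, 1:6, 2:0, 3:3/2, 4:3/2, 5:0.
1 has the largest value, 6, making it the main broker — the node through which the most shortest paths run.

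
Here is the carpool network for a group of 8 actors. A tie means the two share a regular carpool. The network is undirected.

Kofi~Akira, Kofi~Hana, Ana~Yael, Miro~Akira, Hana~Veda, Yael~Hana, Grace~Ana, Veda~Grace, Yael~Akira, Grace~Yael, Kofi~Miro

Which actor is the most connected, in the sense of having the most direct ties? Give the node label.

Degrees — Akira:3, Ana:2, Grace:3, Hana:3, Kofi:3, Miro:2, Veda:2, Yael:4.
The maximum is 4, attained only by Yael.

Yael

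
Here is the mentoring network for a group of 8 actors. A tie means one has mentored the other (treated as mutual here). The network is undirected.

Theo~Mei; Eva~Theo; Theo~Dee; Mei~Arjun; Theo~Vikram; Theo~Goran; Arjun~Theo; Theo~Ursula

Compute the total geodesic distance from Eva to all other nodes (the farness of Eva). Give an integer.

Distances from Eva: Arjun:2, Dee:2, Goran:2, Mei:2, Theo:1, Ursula:2, Vikram:2.
Sum = 2 + 2 + 2 + 2 + 1 + 2 + 2 = 13.

13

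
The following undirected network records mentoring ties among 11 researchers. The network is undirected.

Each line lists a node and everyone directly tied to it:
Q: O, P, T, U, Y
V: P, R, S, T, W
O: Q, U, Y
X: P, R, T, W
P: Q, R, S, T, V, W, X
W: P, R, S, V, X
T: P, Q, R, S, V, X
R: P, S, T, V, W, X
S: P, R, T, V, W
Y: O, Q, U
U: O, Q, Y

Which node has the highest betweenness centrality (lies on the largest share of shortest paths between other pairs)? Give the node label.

Q

Unnormalized betweenness of each node: O:0, P:127/10, Q:21, R:7/10, S:1/5, T:17/2, U:0, V:1/5, W:1/2, X:1/5, Y:0.
Q has the largest value, 21, making it the main broker — the node through which the most shortest paths run.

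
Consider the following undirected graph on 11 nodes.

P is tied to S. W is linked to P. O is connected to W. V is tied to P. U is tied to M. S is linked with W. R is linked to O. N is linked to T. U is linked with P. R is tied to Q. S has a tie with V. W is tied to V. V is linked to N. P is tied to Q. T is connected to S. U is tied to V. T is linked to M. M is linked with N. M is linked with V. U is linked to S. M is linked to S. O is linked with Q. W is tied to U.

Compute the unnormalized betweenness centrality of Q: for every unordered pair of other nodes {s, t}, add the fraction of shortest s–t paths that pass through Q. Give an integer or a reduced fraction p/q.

9/2

Pairs whose geodesics pass through Q — N–R: 1/2; S–R: 1/2; T–R: 1/2; P–R: 1; P–O: 1/2; M–R: 3/6; V–R: 1/2; U–R: 1/2.
All other pairs contribute 0.
Summing the contributions gives betweenness(Q) = 9/2.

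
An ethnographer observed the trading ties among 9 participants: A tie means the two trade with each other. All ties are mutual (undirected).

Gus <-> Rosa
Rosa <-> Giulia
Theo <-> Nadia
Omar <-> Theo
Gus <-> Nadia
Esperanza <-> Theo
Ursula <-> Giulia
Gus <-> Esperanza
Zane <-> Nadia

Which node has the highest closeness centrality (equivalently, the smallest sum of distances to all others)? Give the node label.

Farness (sum of distances to all others) for each node — Esperanza:18, Giulia:23, Gus:15, Nadia:16, Omar:26, Rosa:18, Theo:19, Ursula:30, Zane:23.
The smallest farness is 15, for Gus, so Gus has the highest closeness.

Gus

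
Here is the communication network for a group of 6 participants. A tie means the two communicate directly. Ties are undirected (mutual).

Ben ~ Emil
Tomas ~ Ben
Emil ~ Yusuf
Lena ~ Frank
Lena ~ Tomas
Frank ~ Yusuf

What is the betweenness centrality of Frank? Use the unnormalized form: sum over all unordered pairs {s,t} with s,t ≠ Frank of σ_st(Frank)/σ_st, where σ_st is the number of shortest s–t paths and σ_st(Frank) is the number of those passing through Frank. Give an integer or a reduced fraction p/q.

2

Pairs whose geodesics pass through Frank — Yusuf–Tomas: 1/2; Yusuf–Lena: 1; Emil–Lena: 1/2.
All other pairs contribute 0.
Summing the contributions gives betweenness(Frank) = 2.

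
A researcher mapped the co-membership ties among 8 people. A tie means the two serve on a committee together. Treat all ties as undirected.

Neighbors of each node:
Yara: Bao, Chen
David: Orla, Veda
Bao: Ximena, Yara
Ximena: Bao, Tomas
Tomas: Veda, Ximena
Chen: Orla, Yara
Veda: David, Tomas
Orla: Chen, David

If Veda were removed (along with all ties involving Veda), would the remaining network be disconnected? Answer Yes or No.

No

Even without Veda, every remaining node can still reach every other (the residual graph is connected), so Veda is not a cut vertex.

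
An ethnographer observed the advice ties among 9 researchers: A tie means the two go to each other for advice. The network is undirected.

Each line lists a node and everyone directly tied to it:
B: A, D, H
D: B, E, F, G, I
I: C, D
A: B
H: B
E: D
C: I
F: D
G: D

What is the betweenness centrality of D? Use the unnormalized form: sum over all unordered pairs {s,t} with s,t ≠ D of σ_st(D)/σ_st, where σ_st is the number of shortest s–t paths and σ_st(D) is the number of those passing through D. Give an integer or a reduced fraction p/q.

24

Pairs whose geodesics pass through D — A–F: 1; A–G: 1; A–E: 1; A–C: 1; A–I: 1; B–F: 1; B–G: 1; B–E: 1; B–C: 1; B–I: 1; F–G: 1; F–E: 1; F–H: 1; F–C: 1 … (+10 more pairs).
All other pairs contribute 0.
Summing the contributions gives betweenness(D) = 24.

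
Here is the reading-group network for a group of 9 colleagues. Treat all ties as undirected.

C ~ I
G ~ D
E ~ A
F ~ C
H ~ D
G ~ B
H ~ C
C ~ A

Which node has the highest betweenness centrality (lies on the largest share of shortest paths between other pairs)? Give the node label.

C

Unnormalized betweenness of each node: A:7, B:0, C:21, D:12, E:0, F:0, G:7, H:15, I:0.
C has the largest value, 21, making it the main broker — the node through which the most shortest paths run.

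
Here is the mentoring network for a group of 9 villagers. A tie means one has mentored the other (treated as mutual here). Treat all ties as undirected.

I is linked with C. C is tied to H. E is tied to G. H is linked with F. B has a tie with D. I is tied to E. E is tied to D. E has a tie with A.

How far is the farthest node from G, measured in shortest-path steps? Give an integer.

Distances from G: A:2, B:3, C:3, D:2, E:1, F:5, H:4, I:2.
The largest is 5 (to F), so the eccentricity of G is 5.

5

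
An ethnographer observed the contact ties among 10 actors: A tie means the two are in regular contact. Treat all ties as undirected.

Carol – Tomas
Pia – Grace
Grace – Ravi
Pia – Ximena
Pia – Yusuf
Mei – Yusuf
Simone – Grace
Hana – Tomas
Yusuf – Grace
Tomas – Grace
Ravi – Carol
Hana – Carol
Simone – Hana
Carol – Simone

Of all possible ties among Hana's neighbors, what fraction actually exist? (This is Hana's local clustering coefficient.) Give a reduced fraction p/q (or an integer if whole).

2/3

Hana's neighbors: Carol, Simone, and Tomas (k = 3).
Possible neighbor pairs: C(3,2) = 3. Edges among them: Carol–Simone, Carol–Tomas → e = 2.
Clustering(Hana) = 2/3.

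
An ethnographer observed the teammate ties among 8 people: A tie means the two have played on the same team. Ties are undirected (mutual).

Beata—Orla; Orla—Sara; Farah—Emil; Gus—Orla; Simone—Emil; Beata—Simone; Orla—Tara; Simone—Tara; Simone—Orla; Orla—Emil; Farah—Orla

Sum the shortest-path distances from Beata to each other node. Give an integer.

12

Distances from Beata: Emil:2, Farah:2, Gus:2, Orla:1, Sara:2, Simone:1, Tara:2.
Sum = 2 + 2 + 2 + 1 + 2 + 1 + 2 = 12.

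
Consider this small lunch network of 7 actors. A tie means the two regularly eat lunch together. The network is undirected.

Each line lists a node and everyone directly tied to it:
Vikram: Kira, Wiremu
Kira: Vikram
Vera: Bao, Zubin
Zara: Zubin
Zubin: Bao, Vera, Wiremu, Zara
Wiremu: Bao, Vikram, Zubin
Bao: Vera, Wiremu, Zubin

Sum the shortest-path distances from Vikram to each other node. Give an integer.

Distances from Vikram: Bao:2, Kira:1, Vera:3, Wiremu:1, Zara:3, Zubin:2.
Sum = 2 + 1 + 3 + 1 + 3 + 2 = 12.

12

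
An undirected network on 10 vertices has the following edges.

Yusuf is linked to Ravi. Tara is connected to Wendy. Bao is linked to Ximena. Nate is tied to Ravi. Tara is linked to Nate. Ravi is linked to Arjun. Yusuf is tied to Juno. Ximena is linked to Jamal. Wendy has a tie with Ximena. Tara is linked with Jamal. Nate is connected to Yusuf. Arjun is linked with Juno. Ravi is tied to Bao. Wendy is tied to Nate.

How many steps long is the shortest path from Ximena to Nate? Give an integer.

2

One shortest route is Ximena – Wendy – Nate, which uses 2 edges, and Ximena and Nate are not directly tied, so nothing shorter exists. So d(Ximena,Nate) = 2.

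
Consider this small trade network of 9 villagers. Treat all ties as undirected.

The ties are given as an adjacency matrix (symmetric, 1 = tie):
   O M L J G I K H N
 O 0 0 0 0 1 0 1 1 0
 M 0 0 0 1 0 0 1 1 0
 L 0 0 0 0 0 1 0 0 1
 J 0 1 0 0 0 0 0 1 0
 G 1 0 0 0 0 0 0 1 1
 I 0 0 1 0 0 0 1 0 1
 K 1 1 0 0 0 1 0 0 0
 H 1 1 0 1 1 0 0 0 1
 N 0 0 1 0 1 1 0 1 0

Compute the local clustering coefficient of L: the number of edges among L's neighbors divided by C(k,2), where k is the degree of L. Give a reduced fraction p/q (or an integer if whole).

1

L's neighbors: I and N (k = 2).
Possible neighbor pairs: C(2,2) = 1. Edges among them: I–N → e = 1.
Clustering(L) = 1/1.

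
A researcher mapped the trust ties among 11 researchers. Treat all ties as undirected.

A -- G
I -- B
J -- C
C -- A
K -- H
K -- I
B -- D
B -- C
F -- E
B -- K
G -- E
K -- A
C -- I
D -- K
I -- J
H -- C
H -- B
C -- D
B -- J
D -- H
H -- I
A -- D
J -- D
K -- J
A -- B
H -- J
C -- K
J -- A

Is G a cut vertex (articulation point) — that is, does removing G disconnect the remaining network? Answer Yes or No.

Yes

Removing G leaves {A, B, C, D, H, I, J, and K} with no path to {E and F}, so the network splits into 2 components. G is a cut vertex.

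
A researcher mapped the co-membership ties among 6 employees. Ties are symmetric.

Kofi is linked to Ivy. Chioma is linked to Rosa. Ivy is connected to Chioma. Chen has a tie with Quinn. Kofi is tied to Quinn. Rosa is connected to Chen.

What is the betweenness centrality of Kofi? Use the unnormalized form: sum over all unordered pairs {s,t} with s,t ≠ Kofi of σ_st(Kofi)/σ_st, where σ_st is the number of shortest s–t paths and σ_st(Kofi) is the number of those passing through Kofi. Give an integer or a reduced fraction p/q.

2

Pairs whose geodesics pass through Kofi — Chioma–Quinn: 1/2; Chen–Ivy: 1/2; Quinn–Ivy: 1.
All other pairs contribute 0.
Summing the contributions gives betweenness(Kofi) = 2.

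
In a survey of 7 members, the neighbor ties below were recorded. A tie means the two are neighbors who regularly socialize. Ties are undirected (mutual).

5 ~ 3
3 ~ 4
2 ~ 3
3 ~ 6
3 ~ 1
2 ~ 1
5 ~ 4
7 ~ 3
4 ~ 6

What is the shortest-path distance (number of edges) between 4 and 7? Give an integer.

2

One shortest route is 4 – 3 – 7, which uses 2 edges, and 4 and 7 are not directly tied, so nothing shorter exists. So d(4,7) = 2.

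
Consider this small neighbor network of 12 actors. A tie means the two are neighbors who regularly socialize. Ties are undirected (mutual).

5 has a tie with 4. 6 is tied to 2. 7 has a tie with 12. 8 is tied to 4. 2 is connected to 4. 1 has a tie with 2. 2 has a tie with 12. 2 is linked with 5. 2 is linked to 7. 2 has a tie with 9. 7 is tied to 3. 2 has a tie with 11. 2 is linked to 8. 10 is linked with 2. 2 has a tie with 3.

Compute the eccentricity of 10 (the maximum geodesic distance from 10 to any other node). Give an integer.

2

Distances from 10: 1:2, 2:1, 3:2, 4:2, 5:2, 6:2, 7:2, 8:2, 9:2, 11:2, 12:2.
The largest is 2 (to 9, 8, 6, 3, 5, 4, 7, 1, 12, and 11), so the eccentricity of 10 is 2.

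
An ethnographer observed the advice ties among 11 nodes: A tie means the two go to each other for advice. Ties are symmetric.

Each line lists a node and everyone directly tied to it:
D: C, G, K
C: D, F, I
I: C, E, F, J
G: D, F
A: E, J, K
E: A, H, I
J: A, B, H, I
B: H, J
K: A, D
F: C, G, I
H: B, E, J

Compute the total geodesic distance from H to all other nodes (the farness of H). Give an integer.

24

Distances from H: A:2, B:1, C:3, D:4, E:1, F:3, G:4, I:2, J:1, K:3.
Sum = 2 + 1 + 3 + 4 + 1 + 3 + 4 + 2 + 1 + 3 = 24.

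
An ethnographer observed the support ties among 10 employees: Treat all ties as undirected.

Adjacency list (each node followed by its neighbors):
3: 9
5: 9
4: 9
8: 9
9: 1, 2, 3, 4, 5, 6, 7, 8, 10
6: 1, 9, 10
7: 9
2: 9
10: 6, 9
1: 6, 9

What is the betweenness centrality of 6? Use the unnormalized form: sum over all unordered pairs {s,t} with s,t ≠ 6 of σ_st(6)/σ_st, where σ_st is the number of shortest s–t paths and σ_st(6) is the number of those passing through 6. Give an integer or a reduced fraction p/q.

1/2

Pairs whose geodesics pass through 6 — 10–1: 1/2.
All other pairs contribute 0.
Summing the contributions gives betweenness(6) = 1/2.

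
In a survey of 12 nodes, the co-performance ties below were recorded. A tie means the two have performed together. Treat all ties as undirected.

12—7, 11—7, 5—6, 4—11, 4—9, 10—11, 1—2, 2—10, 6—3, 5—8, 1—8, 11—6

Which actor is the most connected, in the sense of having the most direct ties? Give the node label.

11

Degrees — 1:2, 2:2, 3:1, 4:2, 5:2, 6:3, 7:2, 8:2, 9:1, 10:2, 11:4, 12:1.
The maximum is 4, attained only by 11.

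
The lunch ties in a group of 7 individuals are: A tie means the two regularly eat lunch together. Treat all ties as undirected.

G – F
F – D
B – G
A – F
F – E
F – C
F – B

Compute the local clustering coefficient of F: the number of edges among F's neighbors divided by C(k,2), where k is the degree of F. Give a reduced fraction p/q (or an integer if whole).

F's neighbors: A, B, C, D, E, and G (k = 6).
Possible neighbor pairs: C(6,2) = 15. Edges among them: B–G → e = 1.
Clustering(F) = 1/15.

1/15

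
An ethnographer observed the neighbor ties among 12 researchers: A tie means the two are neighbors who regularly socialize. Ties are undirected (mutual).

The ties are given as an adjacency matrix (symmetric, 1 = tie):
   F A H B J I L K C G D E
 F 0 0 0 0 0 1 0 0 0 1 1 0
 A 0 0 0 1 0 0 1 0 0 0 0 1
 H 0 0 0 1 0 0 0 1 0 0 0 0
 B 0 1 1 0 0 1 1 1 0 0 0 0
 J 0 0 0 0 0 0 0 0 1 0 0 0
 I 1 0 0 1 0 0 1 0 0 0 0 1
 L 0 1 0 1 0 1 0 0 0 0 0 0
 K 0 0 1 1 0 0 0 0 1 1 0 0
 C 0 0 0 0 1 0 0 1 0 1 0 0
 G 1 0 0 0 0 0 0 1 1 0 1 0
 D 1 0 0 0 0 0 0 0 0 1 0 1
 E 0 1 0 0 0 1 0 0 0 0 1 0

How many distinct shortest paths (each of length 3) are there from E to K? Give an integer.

The shortest distance is 3. The length-3 paths are: E–D–G–K; E–A–B–K; E–I–B–K.
That gives 3 distinct shortest paths.

3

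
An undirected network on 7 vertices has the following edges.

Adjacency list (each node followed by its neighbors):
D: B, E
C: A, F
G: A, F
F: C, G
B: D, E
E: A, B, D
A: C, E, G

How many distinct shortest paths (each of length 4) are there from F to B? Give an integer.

2

The shortest distance is 4. The length-4 paths are: F–C–A–E–B; F–G–A–E–B.
That gives 2 distinct shortest paths.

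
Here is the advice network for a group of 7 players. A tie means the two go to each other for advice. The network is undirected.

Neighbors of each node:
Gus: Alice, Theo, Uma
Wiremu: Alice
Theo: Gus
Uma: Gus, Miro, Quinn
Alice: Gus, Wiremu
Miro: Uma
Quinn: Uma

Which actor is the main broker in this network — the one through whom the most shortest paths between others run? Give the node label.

Gus

Unnormalized betweenness of each node: Alice:5, Gus:11, Miro:0, Quinn:0, Theo:0, Uma:9, Wiremu:0.
Gus has the largest value, 11, making it the main broker — the node through which the most shortest paths run.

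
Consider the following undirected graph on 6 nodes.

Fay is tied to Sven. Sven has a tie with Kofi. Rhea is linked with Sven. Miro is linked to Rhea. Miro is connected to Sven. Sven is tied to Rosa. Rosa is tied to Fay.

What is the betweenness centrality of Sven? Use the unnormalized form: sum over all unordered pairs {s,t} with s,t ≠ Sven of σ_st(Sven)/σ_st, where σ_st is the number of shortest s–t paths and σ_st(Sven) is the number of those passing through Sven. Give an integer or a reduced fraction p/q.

Pairs whose geodesics pass through Sven — Fay–Rhea: 1; Fay–Miro: 1; Fay–Kofi: 1; Rhea–Kofi: 1; Rhea–Rosa: 1; Miro–Kofi: 1; Miro–Rosa: 1; Kofi–Rosa: 1.
All other pairs contribute 0.
Summing the contributions gives betweenness(Sven) = 8.

8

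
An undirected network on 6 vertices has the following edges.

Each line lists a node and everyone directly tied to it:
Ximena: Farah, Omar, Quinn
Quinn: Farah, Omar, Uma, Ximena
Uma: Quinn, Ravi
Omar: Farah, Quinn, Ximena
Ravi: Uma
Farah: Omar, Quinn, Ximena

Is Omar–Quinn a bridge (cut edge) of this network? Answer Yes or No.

Even without that edge, Omar still reaches Quinn via Omar – Ximena – Quinn, so the network stays connected. Not a bridge.

No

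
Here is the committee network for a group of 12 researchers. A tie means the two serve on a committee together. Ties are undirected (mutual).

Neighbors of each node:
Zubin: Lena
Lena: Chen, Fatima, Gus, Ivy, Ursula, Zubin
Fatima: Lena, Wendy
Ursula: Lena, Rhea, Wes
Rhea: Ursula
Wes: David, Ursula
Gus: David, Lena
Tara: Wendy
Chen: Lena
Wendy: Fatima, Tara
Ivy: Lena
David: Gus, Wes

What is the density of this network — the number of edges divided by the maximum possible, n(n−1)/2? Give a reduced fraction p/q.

2/11

There are 12 edges and 12 nodes, so the maximum possible is C(12,2) = 66.
Density = 12/66 = 2/11.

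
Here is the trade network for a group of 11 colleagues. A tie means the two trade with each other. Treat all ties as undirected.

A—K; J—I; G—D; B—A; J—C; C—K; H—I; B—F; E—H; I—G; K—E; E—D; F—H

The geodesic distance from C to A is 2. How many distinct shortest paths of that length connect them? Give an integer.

1

The shortest distance is 2, and the only length-2 path is C–K–A. So there is exactly 1 shortest path.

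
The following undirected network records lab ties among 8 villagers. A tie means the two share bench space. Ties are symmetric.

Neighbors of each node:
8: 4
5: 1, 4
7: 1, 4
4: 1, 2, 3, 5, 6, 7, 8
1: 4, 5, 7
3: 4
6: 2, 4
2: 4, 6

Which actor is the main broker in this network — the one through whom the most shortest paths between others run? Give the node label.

Unnormalized betweenness of each node: 1:1/2, 2:0, 3:0, 4:35/2, 5:0, 6:0, 7:0, 8:0.
4 has the largest value, 35/2, making it the main broker — the node through which the most shortest paths run.

4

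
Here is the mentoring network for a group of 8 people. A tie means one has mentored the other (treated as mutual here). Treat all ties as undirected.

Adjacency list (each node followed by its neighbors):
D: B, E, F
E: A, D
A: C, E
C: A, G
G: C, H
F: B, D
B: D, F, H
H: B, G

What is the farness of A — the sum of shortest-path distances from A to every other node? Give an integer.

15

Distances from A: B:3, C:1, D:2, E:1, F:3, G:2, H:3.
Sum = 3 + 1 + 2 + 1 + 3 + 2 + 3 = 15.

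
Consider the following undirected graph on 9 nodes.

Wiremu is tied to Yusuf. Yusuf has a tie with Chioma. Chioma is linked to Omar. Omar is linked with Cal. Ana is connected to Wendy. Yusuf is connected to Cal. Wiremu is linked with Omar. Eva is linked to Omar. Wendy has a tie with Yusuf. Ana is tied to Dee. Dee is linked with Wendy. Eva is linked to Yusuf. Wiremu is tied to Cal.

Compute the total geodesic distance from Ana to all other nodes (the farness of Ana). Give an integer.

20

Distances from Ana: Cal:3, Chioma:3, Dee:1, Eva:3, Omar:4, Wendy:1, Wiremu:3, Yusuf:2.
Sum = 3 + 3 + 1 + 3 + 4 + 1 + 3 + 2 = 20.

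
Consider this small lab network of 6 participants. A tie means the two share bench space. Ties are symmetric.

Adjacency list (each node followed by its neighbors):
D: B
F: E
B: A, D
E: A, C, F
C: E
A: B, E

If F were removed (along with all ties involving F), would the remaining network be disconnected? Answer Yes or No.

No

Even without F, every remaining node can still reach every other (the residual graph is connected), so F is not a cut vertex.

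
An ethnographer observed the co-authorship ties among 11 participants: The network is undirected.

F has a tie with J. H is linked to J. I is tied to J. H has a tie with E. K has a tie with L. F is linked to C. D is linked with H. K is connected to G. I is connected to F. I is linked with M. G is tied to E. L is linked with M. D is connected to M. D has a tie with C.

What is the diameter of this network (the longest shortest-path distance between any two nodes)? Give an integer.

4

Eccentricity of each node (its greatest distance to any other): C:4, D:3, E:3, F:4, G:4, H:3, I:4, J:4, K:4, L:3, M:3.
The maximum eccentricity is 4, realized for instance by the pair G–I via G – K – L – M – I. So the diameter is 4.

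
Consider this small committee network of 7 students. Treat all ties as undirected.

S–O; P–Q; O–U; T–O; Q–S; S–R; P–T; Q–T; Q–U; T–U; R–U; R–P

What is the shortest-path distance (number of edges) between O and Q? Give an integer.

One shortest route is O – U – Q, which uses 2 edges, and O and Q are not directly tied, so nothing shorter exists. So d(O,Q) = 2.

2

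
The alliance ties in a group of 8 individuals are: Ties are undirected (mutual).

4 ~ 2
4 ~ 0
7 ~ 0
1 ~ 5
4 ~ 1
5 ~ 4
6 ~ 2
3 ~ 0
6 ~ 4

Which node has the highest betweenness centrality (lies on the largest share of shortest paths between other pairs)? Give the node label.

Unnormalized betweenness of each node: 0:11, 1:0, 2:0, 3:0, 4:16, 5:0, 6:0, 7:0.
4 has the largest value, 16, making it the main broker — the node through which the most shortest paths run.

4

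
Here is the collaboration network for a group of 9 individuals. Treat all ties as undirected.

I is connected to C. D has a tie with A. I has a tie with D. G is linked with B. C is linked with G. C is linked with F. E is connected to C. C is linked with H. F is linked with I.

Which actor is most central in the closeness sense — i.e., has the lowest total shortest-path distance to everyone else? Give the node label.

C

Farness (sum of distances to all others) for each node — A:26, B:24, C:12, D:19, E:19, F:16, G:17, H:19, I:14.
The smallest farness is 12, for C, so C has the highest closeness.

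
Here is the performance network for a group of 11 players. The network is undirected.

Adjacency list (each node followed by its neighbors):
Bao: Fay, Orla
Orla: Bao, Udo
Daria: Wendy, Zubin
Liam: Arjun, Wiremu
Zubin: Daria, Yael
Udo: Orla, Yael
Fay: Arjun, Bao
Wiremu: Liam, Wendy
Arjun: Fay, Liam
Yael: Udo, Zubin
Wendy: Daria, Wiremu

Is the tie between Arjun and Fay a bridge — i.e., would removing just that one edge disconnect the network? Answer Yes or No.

Even without that edge, Arjun still reaches Fay via Arjun – Liam – Wiremu – Wendy – Daria – Zubin – Yael – Udo – Orla – Bao – Fay, so the network stays connected. Not a bridge.

No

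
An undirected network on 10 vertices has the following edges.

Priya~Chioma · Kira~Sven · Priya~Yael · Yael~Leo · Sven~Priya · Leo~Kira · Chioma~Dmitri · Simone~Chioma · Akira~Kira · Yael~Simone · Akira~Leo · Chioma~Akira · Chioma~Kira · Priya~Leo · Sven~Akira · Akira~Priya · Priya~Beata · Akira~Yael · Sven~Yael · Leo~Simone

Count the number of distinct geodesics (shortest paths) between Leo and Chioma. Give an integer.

4

The shortest distance is 2. The length-2 paths are: Leo–Priya–Chioma; Leo–Akira–Chioma; Leo–Simone–Chioma; Leo–Kira–Chioma.
That gives 4 distinct shortest paths.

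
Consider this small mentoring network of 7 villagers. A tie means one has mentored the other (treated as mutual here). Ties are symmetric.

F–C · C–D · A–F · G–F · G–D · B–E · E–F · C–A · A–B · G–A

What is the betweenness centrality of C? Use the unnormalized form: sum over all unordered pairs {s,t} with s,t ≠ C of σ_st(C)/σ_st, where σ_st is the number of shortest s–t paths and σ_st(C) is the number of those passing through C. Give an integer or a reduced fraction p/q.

Pairs whose geodesics pass through C — B–D: 1/2; D–E: 1/2; D–F: 1/2; D–A: 1/2.
All other pairs contribute 0.
Summing the contributions gives betweenness(C) = 2.

2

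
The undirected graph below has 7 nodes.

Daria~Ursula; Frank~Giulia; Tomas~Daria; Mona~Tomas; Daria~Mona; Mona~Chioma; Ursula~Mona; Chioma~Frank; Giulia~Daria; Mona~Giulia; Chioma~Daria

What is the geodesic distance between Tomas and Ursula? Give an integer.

2

One shortest route is Tomas – Daria – Ursula, which uses 2 edges, and Tomas and Ursula are not directly tied, so nothing shorter exists. So d(Tomas,Ursula) = 2.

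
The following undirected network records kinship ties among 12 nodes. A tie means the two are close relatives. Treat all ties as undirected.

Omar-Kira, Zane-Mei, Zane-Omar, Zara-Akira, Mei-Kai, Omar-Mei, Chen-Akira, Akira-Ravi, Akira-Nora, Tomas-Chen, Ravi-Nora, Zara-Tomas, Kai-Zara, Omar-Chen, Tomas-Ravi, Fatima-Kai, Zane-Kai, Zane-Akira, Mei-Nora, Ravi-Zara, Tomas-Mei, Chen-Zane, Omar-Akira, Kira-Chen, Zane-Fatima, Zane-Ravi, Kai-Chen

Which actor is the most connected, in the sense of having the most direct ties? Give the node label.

Zane

Degrees — Akira:6, Chen:6, Fatima:2, Kai:5, Kira:2, Mei:5, Nora:3, Omar:5, Ravi:5, Tomas:4, Zane:7, Zara:4.
The maximum is 7, attained only by Zane.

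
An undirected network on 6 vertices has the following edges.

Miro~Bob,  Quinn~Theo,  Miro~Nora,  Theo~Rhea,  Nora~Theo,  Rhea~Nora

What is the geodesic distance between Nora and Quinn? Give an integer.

2

One shortest route is Nora – Theo – Quinn, which uses 2 edges, and Nora and Quinn are not directly tied, so nothing shorter exists. So d(Nora,Quinn) = 2.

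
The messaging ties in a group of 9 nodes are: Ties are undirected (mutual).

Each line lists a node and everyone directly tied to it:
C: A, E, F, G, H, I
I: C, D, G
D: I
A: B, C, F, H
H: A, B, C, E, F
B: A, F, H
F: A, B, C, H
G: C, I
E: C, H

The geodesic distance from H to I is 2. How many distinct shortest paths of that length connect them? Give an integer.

1

The shortest distance is 2, and the only length-2 path is H–C–I. So there is exactly 1 shortest path.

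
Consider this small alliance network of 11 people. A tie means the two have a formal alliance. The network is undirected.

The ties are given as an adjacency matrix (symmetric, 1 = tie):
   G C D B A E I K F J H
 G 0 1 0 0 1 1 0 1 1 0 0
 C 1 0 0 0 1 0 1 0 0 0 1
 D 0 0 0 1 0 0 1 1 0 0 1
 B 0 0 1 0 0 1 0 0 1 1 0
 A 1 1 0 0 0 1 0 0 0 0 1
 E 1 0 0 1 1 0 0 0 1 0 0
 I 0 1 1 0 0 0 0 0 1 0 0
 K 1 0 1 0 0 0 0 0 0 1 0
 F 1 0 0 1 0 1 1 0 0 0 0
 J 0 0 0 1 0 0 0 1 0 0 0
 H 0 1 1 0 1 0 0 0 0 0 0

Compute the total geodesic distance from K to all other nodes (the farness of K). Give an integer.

Distances from K: A:2, B:2, C:2, D:1, E:2, F:2, G:1, H:2, I:2, J:1.
Sum = 2 + 2 + 2 + 1 + 2 + 2 + 1 + 2 + 2 + 1 = 17.

17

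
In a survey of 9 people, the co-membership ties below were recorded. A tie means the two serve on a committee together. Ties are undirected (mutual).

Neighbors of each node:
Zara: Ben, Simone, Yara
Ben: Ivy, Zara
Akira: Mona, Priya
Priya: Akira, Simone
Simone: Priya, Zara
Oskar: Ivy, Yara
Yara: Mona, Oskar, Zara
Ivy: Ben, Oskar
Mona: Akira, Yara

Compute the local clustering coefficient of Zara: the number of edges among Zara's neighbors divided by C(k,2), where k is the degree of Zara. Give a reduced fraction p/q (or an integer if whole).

0

Zara's neighbors: Ben, Simone, and Yara (k = 3).
Possible neighbor pairs: C(3,2) = 3. Edges among them: none → e = 0.
Clustering(Zara) = 0/3 = 0.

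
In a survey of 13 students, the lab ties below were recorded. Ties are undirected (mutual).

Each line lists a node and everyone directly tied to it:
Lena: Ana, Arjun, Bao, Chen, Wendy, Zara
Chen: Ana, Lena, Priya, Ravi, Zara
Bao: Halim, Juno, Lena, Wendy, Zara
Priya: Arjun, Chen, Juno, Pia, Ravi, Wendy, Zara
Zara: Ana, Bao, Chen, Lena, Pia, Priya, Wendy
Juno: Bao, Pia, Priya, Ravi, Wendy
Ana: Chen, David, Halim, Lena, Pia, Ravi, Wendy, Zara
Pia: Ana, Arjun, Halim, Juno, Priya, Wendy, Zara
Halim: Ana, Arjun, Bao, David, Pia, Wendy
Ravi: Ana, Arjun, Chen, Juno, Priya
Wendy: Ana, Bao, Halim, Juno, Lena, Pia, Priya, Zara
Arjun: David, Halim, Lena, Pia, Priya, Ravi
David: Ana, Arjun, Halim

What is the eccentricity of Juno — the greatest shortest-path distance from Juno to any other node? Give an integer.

3

Distances from Juno: Ana:2, Arjun:2, Bao:1, Chen:2, David:3, Halim:2, Lena:2, Pia:1, Priya:1, Ravi:1, Wendy:1, Zara:2.
The largest is 3 (to David), so the eccentricity of Juno is 3.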